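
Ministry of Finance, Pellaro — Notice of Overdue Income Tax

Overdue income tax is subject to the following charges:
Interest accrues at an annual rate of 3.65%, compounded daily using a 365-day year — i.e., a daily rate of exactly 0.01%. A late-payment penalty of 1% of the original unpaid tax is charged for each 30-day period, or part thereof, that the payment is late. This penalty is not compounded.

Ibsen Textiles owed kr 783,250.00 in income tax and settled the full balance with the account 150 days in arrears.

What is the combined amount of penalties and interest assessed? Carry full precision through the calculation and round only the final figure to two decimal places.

kr 50,999.21

Penalty periods: ⌈150/30⌉ = 5; penalty = 5 × 1% × kr 783,250.00 = kr 39,162.50
Interest: kr 783,250.00 × ((1 + 0.0001)^150 − 1) = kr 783,250.00 × 0.01511230… = kr 11,836.7116…
Penalties + interest = kr 39,162.5000 + kr 11,836.7116… = kr 50,999.21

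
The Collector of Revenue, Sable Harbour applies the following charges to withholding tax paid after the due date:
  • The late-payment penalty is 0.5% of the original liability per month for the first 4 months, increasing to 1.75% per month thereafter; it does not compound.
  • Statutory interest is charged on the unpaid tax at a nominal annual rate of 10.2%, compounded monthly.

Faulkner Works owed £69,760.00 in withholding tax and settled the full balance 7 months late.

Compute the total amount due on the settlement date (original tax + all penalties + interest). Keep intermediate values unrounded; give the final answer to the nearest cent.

Penalty, months 1–4: 4 × 0.5% × £69,760.00 = £1,395.20
Penalty, months 5–7: 3 × 1.75% × £69,760.00 = £3,662.40
Interest (10.2%/yr ÷ 12 = 0.85%/month): £69,760.00 × ((1 + 0.0085)^7 − 1) = £4,258.0756…
Total = £69,760.00 + £5,057.6000 + £4,258.0756… = £79,075.68

£79,075.68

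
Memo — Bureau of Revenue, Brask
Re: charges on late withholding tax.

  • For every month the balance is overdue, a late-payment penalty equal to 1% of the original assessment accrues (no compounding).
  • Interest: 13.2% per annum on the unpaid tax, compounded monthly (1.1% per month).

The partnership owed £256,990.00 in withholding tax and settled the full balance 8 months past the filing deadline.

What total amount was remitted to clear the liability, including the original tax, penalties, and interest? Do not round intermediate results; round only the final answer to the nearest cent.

£301,054.42

Late-payment penalty: 8 × 1% × £256,990.00 = £20,559.20
Interest: £256,990.00 × ((1 + 0.011)^8 − 1) = £256,990.00 × 0.0914636… = £23,505.2228…
Total = £256,990.00 + £20,559.2000 + £23,505.2228… = £301,054.42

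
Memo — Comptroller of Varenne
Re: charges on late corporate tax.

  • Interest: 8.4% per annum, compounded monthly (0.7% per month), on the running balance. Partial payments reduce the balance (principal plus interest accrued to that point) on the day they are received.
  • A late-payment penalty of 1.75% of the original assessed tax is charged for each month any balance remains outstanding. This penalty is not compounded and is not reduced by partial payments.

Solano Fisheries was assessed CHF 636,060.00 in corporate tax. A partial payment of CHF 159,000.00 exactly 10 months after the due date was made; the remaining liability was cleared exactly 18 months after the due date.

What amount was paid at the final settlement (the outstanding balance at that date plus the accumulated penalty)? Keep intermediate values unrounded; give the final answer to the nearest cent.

CHF 753,388.56

Balance at month 10: CHF 636,060.0000 × (1 + 0.007)^10 = CHF 682,013.2159…
After CHF 159,000.00 payment: CHF 682,013.2159… − CHF 159,000.00 = CHF 523,013.2159…
Balance at month 18: CHF 523,013.2159… × (1 + 0.007)^8 = CHF 553,029.6646…
Penalty: 18 × 1.75% × CHF 636,060.00 = CHF 200,358.90
Final settlement = outstanding balance + penalty = CHF 553,029.6646… + CHF 200,358.90 = CHF 753,388.56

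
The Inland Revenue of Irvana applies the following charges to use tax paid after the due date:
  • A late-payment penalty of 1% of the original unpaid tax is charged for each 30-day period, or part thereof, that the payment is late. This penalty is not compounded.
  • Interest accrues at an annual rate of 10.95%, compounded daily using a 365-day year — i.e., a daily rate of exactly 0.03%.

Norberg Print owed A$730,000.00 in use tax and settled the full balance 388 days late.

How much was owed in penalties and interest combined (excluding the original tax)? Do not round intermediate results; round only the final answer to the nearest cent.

Penalty periods: ⌈388/30⌉ = 13; penalty = 13 × 1% × A$730,000.00 = A$94,900.00
Interest: A$730,000.00 × ((1 + 0.0003)^388 − 1) = A$730,000.00 × 0.12342555… = A$90,100.6508…
Penalties + interest = A$94,900.0000 + A$90,100.6508… = A$185,000.65

A$185,000.65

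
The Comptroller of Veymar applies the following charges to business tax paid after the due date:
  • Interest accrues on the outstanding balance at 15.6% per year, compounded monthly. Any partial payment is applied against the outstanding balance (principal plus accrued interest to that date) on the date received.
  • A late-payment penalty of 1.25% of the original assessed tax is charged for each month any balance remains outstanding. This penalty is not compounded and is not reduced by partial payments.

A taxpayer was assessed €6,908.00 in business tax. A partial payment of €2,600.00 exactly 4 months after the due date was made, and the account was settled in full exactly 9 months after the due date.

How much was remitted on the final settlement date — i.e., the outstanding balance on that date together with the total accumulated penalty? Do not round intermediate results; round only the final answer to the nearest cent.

Monthly rate = 15.6% ÷ 12 = 1.3%
Balance at month 4: €6,908.0000 × (1 + 0.013)^4 = €7,274.2816…
After €2,600.00 payment: €7,274.2816… − €2,600.00 = €4,674.2816…
Balance at month 9: €4,674.2816… × (1 + 0.013)^5 = €4,986.1128…
Penalty: 9 × 1.25% × €6,908.00 = €777.15
Final settlement = outstanding balance + penalty = €4,986.1128… + €777.15 = €5,763.26

€5,763.26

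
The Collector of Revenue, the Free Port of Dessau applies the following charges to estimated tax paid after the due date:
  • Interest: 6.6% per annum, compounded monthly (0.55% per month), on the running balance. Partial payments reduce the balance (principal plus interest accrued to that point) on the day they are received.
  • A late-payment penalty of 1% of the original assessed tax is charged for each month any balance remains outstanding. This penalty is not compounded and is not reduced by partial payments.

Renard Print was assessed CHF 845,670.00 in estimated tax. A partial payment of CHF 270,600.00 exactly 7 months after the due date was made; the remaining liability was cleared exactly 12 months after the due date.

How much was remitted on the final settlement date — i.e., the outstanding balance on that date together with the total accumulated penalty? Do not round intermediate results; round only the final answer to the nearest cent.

Balance at month 7: CHF 845,670.0000 × (1 + 0.0055)^7 = CHF 878,770.4585…
After CHF 270,600.00 payment: CHF 878,770.4585… − CHF 270,600.00 = CHF 608,170.4585…
Balance at month 12: CHF 608,170.4585… × (1 + 0.0055)^5 = CHF 625,080.1323…
Penalty: 12 × 1% × CHF 845,670.00 = CHF 101,480.40
Final settlement = outstanding balance + penalty = CHF 625,080.1323… + CHF 101,480.40 = CHF 726,560.53

CHF 726,560.53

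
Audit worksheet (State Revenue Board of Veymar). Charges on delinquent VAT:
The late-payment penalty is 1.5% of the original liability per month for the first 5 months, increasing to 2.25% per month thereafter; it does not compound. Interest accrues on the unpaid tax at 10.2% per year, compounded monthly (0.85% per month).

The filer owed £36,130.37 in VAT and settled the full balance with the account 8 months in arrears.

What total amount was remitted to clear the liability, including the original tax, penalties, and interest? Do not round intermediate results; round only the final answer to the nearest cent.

£43,810.16

Penalty, months 1–5: 5 × 1.5% × £36,130.37 = £2,709.78…
Penalty, months 6–8: 3 × 2.25% × £36,130.37 = £2,438.80…
Interest: £36,130.37 × ((1 + 0.0085)^8 − 1) = £36,130.37 × 0.0700578… = £2,531.2128…
Total = £36,130.37 + £5,148.5777… + £2,531.2128… = £43,810.16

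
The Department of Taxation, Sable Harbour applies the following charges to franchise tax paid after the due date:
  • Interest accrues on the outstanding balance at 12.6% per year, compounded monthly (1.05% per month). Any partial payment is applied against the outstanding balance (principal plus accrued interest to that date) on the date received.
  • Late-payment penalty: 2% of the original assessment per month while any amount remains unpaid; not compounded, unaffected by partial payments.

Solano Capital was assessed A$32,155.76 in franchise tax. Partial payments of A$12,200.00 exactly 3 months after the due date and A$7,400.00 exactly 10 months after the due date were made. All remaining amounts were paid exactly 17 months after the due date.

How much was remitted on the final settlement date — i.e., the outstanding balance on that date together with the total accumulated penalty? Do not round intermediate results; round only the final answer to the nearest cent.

Balance at month 3: A$32,155.7600 × (1 + 0.0105)^3 = A$33,179.3392…
After A$12,200.00 payment: A$33,179.3392… − A$12,200.00 = A$20,979.3392…
Balance at month 10: A$20,979.3392… × (1 + 0.0105)^7 = A$22,570.7520…
After A$7,400.00 payment: A$22,570.7520… − A$7,400.00 = A$15,170.7520…
Balance at month 17: A$15,170.7520… × (1 + 0.0105)^7 = A$16,321.5475…
Penalty: 17 × 2% × A$32,155.76 = A$10,932.96…
Final settlement = outstanding balance + penalty = A$16,321.5475… + A$10,932.96… = A$27,254.51

A$27,254.51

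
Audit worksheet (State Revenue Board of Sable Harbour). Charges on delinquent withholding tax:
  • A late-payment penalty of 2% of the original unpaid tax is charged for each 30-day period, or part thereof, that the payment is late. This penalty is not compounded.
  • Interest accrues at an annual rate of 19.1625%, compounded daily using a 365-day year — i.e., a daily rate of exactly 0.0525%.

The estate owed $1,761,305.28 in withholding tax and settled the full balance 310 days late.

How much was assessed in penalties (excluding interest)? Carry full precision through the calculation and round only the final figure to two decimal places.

$387,487.16

Penalty periods: ⌈310/30⌉ = 11; penalty = 11 × 2% × $1,761,305.28 = $387,487.16…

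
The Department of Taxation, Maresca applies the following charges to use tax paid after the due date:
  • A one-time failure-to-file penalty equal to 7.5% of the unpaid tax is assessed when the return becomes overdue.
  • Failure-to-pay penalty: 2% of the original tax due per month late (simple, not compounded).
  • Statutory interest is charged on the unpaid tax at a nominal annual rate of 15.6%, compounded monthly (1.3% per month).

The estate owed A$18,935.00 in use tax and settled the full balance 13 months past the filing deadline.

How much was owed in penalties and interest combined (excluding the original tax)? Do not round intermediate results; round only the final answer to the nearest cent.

A$9,805.13

Failure-to-file penalty: 7.5% × A$18,935.00 = A$1,420.13…
Failure-to-pay penalty = 2% × A$18,935.00 × 13 mo = A$4,923.10
Interest: A$18,935.00 × ((1 + 0.013)^13 − 1) = A$18,935.00 × 0.1828312… = A$3,461.9097…
Penalties + interest = A$6,343.2250 + A$3,461.9097… = A$9,805.13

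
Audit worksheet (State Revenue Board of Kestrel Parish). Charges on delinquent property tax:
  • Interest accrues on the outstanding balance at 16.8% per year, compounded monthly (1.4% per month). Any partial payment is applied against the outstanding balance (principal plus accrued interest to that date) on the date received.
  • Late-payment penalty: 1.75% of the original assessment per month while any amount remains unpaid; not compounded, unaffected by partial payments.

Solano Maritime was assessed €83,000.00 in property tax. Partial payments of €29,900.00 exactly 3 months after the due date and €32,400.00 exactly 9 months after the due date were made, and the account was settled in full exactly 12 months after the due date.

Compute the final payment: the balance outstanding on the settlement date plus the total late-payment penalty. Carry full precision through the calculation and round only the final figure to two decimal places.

€47,834.05

Balance at month 3: €83,000.0000 × (1 + 0.014)^3 = €86,535.0318…
After €29,900.00 payment: €86,535.0318… − €29,900.00 = €56,635.0318…
Balance at month 9: €56,635.0318… × (1 + 0.014)^6 = €61,562.0224…
After €32,400.00 payment: €61,562.0224… − €32,400.00 = €29,162.0224…
Balance at month 12: €29,162.0224… × (1 + 0.014)^3 = €30,404.0546…
Penalty: 12 × 1.75% × €83,000.00 = €17,430.00
Final settlement = outstanding balance + penalty = €30,404.0546… + €17,430.00 = €47,834.05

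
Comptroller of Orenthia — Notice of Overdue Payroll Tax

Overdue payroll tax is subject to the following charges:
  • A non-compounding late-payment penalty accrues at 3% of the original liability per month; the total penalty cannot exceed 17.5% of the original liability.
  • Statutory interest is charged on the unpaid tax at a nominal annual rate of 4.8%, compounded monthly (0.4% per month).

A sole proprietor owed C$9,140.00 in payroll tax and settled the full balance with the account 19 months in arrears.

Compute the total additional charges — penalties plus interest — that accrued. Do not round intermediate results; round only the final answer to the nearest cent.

Penalty (uncapped): 19 × 3% × C$9,140.00 = C$5,209.80; cap = 17.5% × C$9,140.00 = C$1,599.50 → penalty = C$1,599.50
Interest: C$9,140.00 × ((1 + 0.004)^19 − 1) = C$9,140.00 × 0.0787990… = C$720.2230…
Penalties + interest = C$1,599.5000 + C$720.2230… = C$2,319.72

C$2,319.72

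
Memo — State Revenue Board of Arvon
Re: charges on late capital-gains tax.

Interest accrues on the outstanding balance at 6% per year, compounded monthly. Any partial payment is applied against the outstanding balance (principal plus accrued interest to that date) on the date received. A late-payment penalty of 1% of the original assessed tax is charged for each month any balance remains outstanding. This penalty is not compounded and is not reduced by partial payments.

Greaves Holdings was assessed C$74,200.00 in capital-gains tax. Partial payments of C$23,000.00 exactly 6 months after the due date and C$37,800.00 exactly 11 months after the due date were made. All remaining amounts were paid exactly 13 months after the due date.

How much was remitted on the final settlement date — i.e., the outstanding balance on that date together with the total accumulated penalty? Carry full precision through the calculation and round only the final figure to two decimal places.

C$26,820.25

Monthly rate = 6% ÷ 12 = 0.5%
Balance at month 6: C$74,200.0000 × (1 + 0.005)^6 = C$76,454.0112…
After C$23,000.00 payment: C$76,454.0112… − C$23,000.00 = C$53,454.0112…
Balance at month 11: C$53,454.0112… × (1 + 0.005)^5 = C$54,803.7920…
After C$37,800.00 payment: C$54,803.7920… − C$37,800.00 = C$17,003.7920…
Balance at month 13: C$17,003.7920… × (1 + 0.005)^2 = C$17,174.2550…
Penalty: 13 × 1% × C$74,200.00 = C$9,646.00
Final settlement = outstanding balance + penalty = C$17,174.2550… + C$9,646.00 = C$26,820.25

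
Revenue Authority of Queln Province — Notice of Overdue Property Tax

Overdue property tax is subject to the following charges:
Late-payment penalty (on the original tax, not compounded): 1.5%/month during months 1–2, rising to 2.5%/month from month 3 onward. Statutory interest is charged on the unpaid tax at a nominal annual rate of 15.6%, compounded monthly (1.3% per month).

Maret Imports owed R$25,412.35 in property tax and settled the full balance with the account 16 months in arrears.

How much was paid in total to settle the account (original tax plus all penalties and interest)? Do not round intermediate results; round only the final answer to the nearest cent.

Penalty, months 1–2: 2 × 1.5% × R$25,412.35 = R$762.37…
Penalty, months 3–16: 14 × 2.5% × R$25,412.35 = R$8,894.32…
Interest: R$25,412.35 × ((1 + 0.013)^16 − 1) = R$25,412.35 × 0.2295640… = R$5,833.7598…
Total = R$25,412.35 + R$9,656.6930 + R$5,833.7598… = R$40,902.80

R$40,902.80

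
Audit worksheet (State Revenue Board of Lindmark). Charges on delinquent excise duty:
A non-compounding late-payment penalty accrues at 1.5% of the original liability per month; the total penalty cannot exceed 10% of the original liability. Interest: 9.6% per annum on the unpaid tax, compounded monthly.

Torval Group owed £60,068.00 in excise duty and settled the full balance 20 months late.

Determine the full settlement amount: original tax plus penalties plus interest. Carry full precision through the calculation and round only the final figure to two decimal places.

£76,452.39

Penalty (uncapped): 20 × 1.5% × £60,068.00 = £18,020.40; cap = 10% × £60,068.00 = £6,006.80 → penalty = £6,006.80
Interest (9.6%/yr ÷ 12 = 0.8%/month): £60,068.00 × ((1 + 0.008)^20 − 1) = £10,377.5906…
Total = £60,068.00 + £6,006.8000 + £10,377.5906… = £76,452.39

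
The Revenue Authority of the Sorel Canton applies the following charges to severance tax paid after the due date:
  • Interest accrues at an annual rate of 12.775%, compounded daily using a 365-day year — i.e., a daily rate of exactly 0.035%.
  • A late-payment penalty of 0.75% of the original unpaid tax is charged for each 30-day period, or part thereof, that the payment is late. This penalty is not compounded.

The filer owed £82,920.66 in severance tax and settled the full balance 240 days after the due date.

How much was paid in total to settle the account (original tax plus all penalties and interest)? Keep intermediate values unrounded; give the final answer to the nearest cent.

£95,160.82

Penalty periods: ⌈240/30⌉ = 8; penalty = 8 × 0.75% × £82,920.66 = £4,975.24…
Interest: £82,920.66 × ((1 + 0.00035)^240 − 1) = £82,920.66 × 0.08761291… = £7,264.9203…
Total = £82,920.66 + £4,975.2396 + £7,264.9203… = £95,160.82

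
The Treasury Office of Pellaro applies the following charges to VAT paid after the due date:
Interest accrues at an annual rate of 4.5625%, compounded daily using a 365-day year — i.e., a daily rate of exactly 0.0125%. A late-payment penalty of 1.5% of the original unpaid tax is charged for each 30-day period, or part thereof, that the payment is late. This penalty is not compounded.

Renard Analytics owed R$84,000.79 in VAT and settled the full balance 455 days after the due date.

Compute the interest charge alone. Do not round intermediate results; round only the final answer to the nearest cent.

Interest: R$84,000.79 × ((1 + 0.000125)^455 − 1) = R$84,000.79 × 0.05851972… = R$4,915.7031…

R$4,915.70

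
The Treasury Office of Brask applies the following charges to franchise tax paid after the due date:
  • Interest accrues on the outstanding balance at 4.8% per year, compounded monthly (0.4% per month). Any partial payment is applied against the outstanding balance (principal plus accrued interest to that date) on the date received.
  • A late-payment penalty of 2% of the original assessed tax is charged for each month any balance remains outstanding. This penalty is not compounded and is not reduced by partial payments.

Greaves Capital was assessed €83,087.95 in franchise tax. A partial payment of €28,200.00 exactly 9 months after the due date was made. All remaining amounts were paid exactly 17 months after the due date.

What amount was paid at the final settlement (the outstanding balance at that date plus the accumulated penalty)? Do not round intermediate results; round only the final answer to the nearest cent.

Balance at month 9: €83,087.9500 × (1 + 0.004)^9 = €86,127.4242…
After €28,200.00 payment: €86,127.4242… − €28,200.00 = €57,927.4242…
Balance at month 17: €57,927.4242… × (1 + 0.004)^8 = €59,807.2619…
Penalty: 17 × 2% × €83,087.95 = €28,249.90…
Final settlement = outstanding balance + penalty = €59,807.2619… + €28,249.90… = €88,057.16

€88,057.16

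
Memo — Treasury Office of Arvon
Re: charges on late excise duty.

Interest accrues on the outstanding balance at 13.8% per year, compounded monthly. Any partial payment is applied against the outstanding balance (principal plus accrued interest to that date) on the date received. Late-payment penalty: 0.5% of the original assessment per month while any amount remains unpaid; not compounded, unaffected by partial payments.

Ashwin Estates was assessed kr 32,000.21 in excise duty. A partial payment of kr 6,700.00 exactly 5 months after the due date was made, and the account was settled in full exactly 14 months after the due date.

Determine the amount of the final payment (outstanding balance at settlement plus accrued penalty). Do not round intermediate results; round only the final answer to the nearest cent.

kr 32,369.44

Monthly rate = 13.8% ÷ 12 = 1.15%
Balance at month 5: kr 32,000.2100 × (1 + 0.0115)^5 = kr 33,883.0318…
After kr 6,700.00 payment: kr 33,883.0318… − kr 6,700.00 = kr 27,183.0318…
Balance at month 14: kr 27,183.0318… × (1 + 0.0115)^9 = kr 30,129.4274…
Penalty: 14 × 0.5% × kr 32,000.21 = kr 2,240.01…
Final settlement = outstanding balance + penalty = kr 30,129.4274… + kr 2,240.01… = kr 32,369.44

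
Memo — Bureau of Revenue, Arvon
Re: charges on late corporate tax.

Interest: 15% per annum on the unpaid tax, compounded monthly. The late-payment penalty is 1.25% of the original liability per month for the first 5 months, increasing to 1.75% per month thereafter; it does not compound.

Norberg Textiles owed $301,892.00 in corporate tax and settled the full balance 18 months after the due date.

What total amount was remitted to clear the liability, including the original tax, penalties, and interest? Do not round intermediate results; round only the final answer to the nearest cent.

$465,087.99

Penalty, months 1–5: 5 × 1.25% × $301,892.00 = $18,868.25
Penalty, months 6–18: 13 × 1.75% × $301,892.00 = $68,680.43
Interest (15%/yr ÷ 12 = 1.25%/month): $301,892.00 × ((1 + 0.0125)^18 − 1) = $75,647.3107…
Total = $301,892.00 + $87,548.6800 + $75,647.3107… = $465,087.99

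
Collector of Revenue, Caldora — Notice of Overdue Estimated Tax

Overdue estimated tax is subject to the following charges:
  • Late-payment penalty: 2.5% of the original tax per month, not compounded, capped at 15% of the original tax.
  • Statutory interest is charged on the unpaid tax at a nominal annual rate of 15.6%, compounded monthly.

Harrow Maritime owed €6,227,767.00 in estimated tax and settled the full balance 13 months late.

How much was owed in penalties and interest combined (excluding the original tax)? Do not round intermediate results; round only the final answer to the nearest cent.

Penalty (uncapped): 13 × 2.5% × €6,227,767.00 = €2,024,024.28…; cap = 15% × €6,227,767.00 = €934,165.05 → penalty = €934,165.05
Interest (15.6%/yr ÷ 12 = 1.3%/month): €6,227,767.00 × ((1 + 0.013)^13 − 1) = €1,138,630.4213…
Penalties + interest = €934,165.0500 + €1,138,630.4213… = €2,072,795.47

€2,072,795.47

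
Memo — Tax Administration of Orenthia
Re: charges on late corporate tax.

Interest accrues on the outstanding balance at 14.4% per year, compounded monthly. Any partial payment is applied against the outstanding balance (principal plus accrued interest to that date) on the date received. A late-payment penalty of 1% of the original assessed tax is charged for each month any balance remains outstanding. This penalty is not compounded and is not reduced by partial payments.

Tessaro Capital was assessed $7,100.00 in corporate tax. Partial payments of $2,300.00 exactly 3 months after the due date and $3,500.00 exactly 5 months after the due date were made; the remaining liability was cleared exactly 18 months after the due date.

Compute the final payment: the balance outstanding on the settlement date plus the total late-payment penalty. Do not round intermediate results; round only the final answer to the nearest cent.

$3,240.76

Monthly rate = 14.4% ÷ 12 = 1.2%
Balance at month 3: $7,100.0000 × (1 + 0.012)^3 = $7,358.6795…
After $2,300.00 payment: $7,358.6795… − $2,300.00 = $5,058.6795…
Balance at month 5: $5,058.6795… × (1 + 0.012)^2 = $5,180.8162…
After $3,500.00 payment: $5,180.8162… − $3,500.00 = $1,680.8162…
Balance at month 18: $1,680.8162… × (1 + 0.012)^13 = $1,962.7586…
Penalty: 18 × 1% × $7,100.00 = $1,278.00
Final settlement = outstanding balance + penalty = $1,962.7586… + $1,278.00 = $3,240.76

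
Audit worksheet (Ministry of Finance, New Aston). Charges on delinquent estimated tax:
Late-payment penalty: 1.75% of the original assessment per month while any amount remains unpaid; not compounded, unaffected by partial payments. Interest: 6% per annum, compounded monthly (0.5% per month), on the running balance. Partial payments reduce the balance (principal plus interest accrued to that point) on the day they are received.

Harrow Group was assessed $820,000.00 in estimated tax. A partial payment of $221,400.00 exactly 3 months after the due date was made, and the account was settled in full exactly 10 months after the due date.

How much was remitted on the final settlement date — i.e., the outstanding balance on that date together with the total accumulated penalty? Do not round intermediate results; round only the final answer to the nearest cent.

Balance at month 3: $820,000.0000 × (1 + 0.005)^3 = $832,361.6025
After $221,400.00 payment: $832,361.6025 − $221,400.00 = $610,961.6025
Balance at month 10: $610,961.6025 × (1 + 0.005)^7 = $632,668.6998…
Penalty: 10 × 1.75% × $820,000.00 = $143,500.00
Final settlement = outstanding balance + penalty = $632,668.6998… + $143,500.00 = $776,168.70

$776,168.70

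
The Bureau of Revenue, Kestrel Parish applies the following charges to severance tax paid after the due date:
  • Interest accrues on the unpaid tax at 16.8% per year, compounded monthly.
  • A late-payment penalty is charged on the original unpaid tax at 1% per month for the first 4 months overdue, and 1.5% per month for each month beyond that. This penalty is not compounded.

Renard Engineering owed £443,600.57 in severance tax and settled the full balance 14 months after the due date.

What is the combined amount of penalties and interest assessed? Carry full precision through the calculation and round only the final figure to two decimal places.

£179,602.50

Penalty, months 1–4: 4 × 1% × £443,600.57 = £17,744.02…
Penalty, months 5–14: 10 × 1.5% × £443,600.57 = £66,540.09…
Interest (16.8%/yr ÷ 12 = 1.4%/month): £443,600.57 × ((1 + 0.014)^14 − 1) = £95,318.3931…
Penalties + interest = £84,284.1083 + £95,318.3931… = £179,602.50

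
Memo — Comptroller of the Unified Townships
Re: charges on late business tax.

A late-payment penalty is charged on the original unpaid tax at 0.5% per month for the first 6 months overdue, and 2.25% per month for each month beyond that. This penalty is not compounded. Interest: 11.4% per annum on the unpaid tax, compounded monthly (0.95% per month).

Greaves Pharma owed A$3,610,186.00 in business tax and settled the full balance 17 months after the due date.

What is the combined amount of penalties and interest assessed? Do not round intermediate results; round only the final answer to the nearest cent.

Penalty, months 1–6: 6 × 0.5% × A$3,610,186.00 = A$108,305.58
Penalty, months 7–17: 11 × 2.25% × A$3,610,186.00 = A$893,521.04…
Interest: A$3,610,186.00 × ((1 + 0.0095)^17 − 1) = A$3,610,186.00 × 0.1743769… = A$629,533.0009…
Penalties + interest = A$1,001,826.6150 + A$629,533.0009… = A$1,631,359.62

A$1,631,359.62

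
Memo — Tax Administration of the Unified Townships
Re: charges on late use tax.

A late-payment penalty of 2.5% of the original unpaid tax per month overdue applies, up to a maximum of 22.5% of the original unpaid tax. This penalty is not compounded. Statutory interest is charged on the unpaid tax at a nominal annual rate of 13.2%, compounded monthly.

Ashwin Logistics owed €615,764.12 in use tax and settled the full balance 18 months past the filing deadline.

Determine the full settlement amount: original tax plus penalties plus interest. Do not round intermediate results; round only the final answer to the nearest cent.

€888,329.22

Penalty (uncapped): 18 × 2.5% × €615,764.12 = €277,093.85…; cap = 22.5% × €615,764.12 = €138,546.93… → penalty = €138,546.93…
Interest (13.2%/yr ÷ 12 = 1.1%/month): €615,764.12 × ((1 + 0.011)^18 − 1) = €134,018.1733…
Total = €615,764.12 + €138,546.9270 + €134,018.1733… = €888,329.22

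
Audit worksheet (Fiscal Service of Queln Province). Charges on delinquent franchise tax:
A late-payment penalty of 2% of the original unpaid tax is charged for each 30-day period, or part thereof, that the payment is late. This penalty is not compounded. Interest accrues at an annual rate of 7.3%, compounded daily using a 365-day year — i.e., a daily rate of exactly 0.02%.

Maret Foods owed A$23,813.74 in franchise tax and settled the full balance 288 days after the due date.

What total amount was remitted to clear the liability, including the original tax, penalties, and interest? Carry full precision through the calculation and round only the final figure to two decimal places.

A$29,988.29

Penalty periods: ⌈288/30⌉ = 10; penalty = 10 × 2% × A$23,813.74 = A$4,762.75…
Interest: A$23,813.74 × ((1 + 0.0002)^288 − 1) = A$23,813.74 × 0.05928509… = A$1,411.7998…
Total = A$23,813.74 + A$4,762.7480 + A$1,411.7998… = A$29,988.29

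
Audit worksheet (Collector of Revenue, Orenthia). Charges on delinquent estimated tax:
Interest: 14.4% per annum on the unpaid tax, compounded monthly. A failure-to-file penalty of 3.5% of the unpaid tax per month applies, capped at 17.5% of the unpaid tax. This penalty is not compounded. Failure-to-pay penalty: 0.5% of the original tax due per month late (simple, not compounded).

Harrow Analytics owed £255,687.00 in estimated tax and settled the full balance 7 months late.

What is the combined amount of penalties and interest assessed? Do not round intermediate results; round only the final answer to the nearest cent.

£75,960.83

Failure-to-file: 7 × 3.5% × £255,687.00 = £62,643.32…, capped at 17.5% × £255,687.00 = £44,745.23…
Failure-to-pay penalty: 7 × 0.5% × £255,687.00 = £8,949.05…
Interest (14.4%/yr ÷ 12 = 1.2%/month): £255,687.00 × ((1 + 0.012)^7 − 1) = £22,266.5563…
Penalties + interest = £53,694.2700 + £22,266.5563… = £75,960.83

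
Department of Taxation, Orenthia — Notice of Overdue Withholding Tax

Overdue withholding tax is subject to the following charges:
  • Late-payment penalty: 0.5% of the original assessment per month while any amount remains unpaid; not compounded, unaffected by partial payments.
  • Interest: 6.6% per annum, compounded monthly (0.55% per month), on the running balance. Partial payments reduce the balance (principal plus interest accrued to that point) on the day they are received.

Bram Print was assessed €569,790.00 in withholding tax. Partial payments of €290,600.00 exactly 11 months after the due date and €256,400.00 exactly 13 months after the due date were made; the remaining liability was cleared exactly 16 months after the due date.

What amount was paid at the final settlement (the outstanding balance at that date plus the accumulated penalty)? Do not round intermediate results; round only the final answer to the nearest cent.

Balance at month 11: €569,790.0000 × (1 + 0.0055)^11 = €605,226.0983…
After €290,600.00 payment: €605,226.0983… − €290,600.00 = €314,626.0983…
Balance at month 13: €314,626.0983… × (1 + 0.0055)^2 = €318,096.5028…
After €256,400.00 payment: €318,096.5028… − €256,400.00 = €61,696.5028…
Balance at month 16: €61,696.5028… × (1 + 0.0055)^3 = €62,720.1043…
Penalty: 16 × 0.5% × €569,790.00 = €45,583.20
Final settlement = outstanding balance + penalty = €62,720.1043… + €45,583.20 = €108,303.30

€108,303.30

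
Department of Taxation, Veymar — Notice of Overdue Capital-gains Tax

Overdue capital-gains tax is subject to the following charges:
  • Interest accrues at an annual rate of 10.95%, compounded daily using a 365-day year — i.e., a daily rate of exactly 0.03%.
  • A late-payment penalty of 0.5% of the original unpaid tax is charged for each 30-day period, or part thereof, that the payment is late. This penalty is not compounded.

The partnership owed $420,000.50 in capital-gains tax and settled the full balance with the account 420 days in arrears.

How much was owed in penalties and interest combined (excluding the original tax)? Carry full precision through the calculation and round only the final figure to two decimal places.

Penalty periods: ⌈420/30⌉ = 14; penalty = 14 × 0.5% × $420,000.50 = $29,400.04…
Interest: $420,000.50 × ((1 + 0.0003)^420 − 1) = $420,000.50 × 0.13426073… = $56,389.5758…
Penalties + interest = $29,400.0350 + $56,389.5758… = $85,789.61

$85,789.61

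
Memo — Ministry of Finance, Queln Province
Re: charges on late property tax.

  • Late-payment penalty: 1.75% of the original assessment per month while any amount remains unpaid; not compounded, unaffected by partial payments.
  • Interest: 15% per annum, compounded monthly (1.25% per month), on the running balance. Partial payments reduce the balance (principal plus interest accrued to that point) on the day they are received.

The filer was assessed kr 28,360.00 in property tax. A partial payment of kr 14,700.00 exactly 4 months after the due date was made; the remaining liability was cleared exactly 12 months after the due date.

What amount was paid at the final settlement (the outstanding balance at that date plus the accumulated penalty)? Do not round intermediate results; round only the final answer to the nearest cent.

Balance at month 4: kr 28,360.0000 × (1 + 0.0125)^4 = kr 29,804.8098…
After kr 14,700.00 payment: kr 29,804.8098… − kr 14,700.00 = kr 15,104.8098…
Balance at month 12: kr 15,104.8098… × (1 + 0.0125)^8 = kr 16,683.0524…
Penalty: 12 × 1.75% × kr 28,360.00 = kr 5,955.60
Final settlement = outstanding balance + penalty = kr 16,683.0524… + kr 5,955.60 = kr 22,638.65

kr 22,638.65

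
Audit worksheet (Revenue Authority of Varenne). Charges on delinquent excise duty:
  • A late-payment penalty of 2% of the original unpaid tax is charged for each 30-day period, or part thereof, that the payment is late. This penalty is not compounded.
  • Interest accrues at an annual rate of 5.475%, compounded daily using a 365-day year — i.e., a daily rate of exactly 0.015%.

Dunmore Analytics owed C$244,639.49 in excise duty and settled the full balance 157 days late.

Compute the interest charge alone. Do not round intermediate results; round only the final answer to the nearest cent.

Interest: C$244,639.49 × ((1 + 0.00015)^157 − 1) = C$244,639.49 × 0.02382768… = C$5,829.1922…

C$5,829.19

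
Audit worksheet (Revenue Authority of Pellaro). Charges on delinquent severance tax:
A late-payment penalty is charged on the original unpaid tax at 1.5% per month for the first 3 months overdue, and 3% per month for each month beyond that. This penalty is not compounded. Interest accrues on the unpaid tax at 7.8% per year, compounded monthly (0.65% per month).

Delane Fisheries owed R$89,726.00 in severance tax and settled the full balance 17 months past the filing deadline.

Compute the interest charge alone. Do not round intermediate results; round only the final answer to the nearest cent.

R$10,447.43

Interest: R$89,726.00 × ((1 + 0.0065)^17 − 1) = R$89,726.00 × 0.1164371… = R$10,447.4322…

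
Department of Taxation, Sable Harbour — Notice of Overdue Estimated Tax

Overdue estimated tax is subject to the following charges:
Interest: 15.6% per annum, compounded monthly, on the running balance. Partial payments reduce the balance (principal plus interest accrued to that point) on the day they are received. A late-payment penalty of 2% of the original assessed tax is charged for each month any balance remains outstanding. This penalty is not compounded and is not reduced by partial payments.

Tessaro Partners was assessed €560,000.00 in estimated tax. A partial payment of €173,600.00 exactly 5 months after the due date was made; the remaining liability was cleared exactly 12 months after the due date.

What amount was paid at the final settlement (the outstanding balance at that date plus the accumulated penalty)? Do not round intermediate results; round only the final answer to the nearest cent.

€598,257.76

Monthly rate = 15.6% ÷ 12 = 1.3%
Balance at month 5: €560,000.0000 × (1 + 0.013)^5 = €597,358.7834…
After €173,600.00 payment: €597,358.7834… − €173,600.00 = €423,758.7834…
Balance at month 12: €423,758.7834… × (1 + 0.013)^7 = €463,857.7644…
Penalty: 12 × 2% × €560,000.00 = €134,400.00
Final settlement = outstanding balance + penalty = €463,857.7644… + €134,400.00 = €598,257.76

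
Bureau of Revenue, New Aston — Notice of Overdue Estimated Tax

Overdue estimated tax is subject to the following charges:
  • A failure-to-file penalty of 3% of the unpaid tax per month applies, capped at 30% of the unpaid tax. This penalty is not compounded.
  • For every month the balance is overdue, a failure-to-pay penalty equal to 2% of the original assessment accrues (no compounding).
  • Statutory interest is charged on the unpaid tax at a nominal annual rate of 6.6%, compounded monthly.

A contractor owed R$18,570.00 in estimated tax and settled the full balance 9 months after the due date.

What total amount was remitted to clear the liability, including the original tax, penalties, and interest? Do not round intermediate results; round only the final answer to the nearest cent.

Failure-to-file: 9 × 3% × R$18,570.00 = R$5,013.90 (under the 30% cap)
Failure-to-pay penalty: 9 × 2% × R$18,570.00 = R$3,342.60
Interest (6.6%/yr ÷ 12 = 0.55%/month): R$18,570.00 × ((1 + 0.0055)^9 − 1) = R$939.6994…
Total = R$18,570.00 + R$8,356.5000 + R$939.6994… = R$27,866.20

R$27,866.20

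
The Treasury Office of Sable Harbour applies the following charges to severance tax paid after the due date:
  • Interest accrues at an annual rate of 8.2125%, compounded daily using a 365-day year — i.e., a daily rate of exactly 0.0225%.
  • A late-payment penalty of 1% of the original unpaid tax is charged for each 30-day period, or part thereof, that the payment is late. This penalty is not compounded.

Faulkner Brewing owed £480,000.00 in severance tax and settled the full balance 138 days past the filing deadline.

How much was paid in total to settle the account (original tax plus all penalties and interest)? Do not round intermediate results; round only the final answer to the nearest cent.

£519,136.07

Penalty periods: ⌈138/30⌉ = 5; penalty = 5 × 1% × £480,000.00 = £24,000.00
Interest: £480,000.00 × ((1 + 0.000225)^138 − 1) = £480,000.00 × 0.03153348… = £15,136.0688…
Total = £480,000.00 + £24,000.0000 + £15,136.0688… = £519,136.07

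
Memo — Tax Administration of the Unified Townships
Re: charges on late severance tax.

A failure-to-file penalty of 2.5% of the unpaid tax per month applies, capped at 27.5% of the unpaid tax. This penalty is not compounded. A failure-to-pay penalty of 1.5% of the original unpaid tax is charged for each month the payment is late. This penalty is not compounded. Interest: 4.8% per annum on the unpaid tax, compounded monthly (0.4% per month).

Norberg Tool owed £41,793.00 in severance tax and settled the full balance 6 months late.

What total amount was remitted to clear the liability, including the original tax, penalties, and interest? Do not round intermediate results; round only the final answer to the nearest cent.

Failure-to-file: 6 × 2.5% × £41,793.00 = £6,268.95 (under the 27.5% cap)
Failure-to-pay penalty = 1.5% × £41,793.00 × 6 mo = £3,761.37
Interest: £41,793.00 × ((1 + 0.004)^6 − 1) = £41,793.00 × 0.0242413… = £1,013.1160…
Total = £41,793.00 + £10,030.3200 + £1,013.1160… = £52,836.44

£52,836.44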